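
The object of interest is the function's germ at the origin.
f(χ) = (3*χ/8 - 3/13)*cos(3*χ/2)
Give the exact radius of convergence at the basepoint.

The factor cos(3*χ/2) is entire and contributes no finite singular point.
The polynomial part has no poles.
No finite singular points: the Taylor series at 0 converges everywhere.

The radius of convergence is infinite.


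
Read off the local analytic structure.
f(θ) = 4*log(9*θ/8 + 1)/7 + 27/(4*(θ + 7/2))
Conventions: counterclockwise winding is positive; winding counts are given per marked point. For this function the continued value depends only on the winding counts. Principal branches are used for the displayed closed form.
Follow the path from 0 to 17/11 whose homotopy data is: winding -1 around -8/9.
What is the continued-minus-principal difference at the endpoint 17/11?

Continued minus principal equals -(8/7)*pi*i.

The rational part is single-valued and drops out of the difference; each branch term changes only by its own monodromy.
(4/7)*log(1 - θ/(-8/9)): each positive loop around -8/9 adds 2*pi*i to the log, so winding -1 contributes (4/7)*(-1)*2*pi*i = -(8/7)*pi*i.
Summing the contributions at θ = 17/11 gives -(8/7)*pi*i.


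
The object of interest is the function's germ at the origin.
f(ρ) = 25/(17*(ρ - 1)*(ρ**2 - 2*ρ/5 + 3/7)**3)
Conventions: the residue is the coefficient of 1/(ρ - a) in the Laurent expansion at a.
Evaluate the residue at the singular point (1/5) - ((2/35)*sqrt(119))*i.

The factor ρ**2 - 2*ρ/5 + 3/7 splits as (ρ - a)(ρ - a') with a = (1/5) - ((2/35)*sqrt(119))*i, a' = (1/5) + ((2/35)*sqrt(119))*i. At the order-3 pole a set g(ρ) = (ρ - a)^3*f(ρ) = [25/(17*(ρ - 1))] / (ρ - a')^3.
Order-3 pole: residue = g''(a)/2; g''((1/5) - ((2/35)*sqrt(119))*i) = (-1071875/793152) - ((12269753125/15587023104)*sqrt(119))*i, so the residue is (-1071875/1586304) - ((12269753125/31174046208)*sqrt(119))*i.

The residue is (-1071875/1586304) - ((12269753125/31174046208)*sqrt(119))*i.


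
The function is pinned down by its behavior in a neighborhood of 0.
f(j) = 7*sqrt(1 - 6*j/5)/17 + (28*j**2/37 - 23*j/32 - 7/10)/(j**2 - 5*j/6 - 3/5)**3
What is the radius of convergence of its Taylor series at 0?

Denominator factor (j**2 - 5*j/6 - 3/5)^3: discriminant 557/180, real irrational roots 5/12 + (1/60)*sqrt(2785) and 5/12 - (1/60)*sqrt(2785); poles of order 3, moduli 5/12 + (1/60)*sqrt(2785) and -5/12 + (1/60)*sqrt(2785).
Branch term (7/17)*sqrt(1 - j/(5/6)): its argument vanishes at j = 5/6, a square-root branch point, modulus 5/6.
The radius of convergence is the smallest modulus among the singular points: -5/12 + (1/60)*sqrt(2785).

The radius of convergence is -5/12 + (1/60)*sqrt(2785).


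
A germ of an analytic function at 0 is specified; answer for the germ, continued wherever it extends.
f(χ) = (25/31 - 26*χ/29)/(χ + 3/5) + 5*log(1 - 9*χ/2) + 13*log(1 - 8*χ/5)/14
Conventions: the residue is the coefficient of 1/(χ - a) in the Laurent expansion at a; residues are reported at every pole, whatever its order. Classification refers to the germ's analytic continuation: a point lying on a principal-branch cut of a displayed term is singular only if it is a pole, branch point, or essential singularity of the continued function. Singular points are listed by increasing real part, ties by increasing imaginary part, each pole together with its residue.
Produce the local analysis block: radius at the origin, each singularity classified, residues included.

Radius of convergence at 0: 2/9.
At -3/5: a pole of order 1; residue 6043/4495.
At 2/9: a logarithmic branch point.
At 5/8: a logarithmic branch point.

Denominator factor (χ + 3/5): pole of order 1 at -3/5, modulus 3/5.
Branch term (13/14)*log(1 - χ/(5/8)): its argument vanishes at χ = 5/8, a logarithmic branch point, modulus 5/8.
Branch term (5)*log(1 - χ/(2/9)): its argument vanishes at χ = 2/9, a logarithmic branch point, modulus 2/9.
The radius of convergence is the smallest modulus among the singular points: 2/9.
The branch terms are analytic at -3/5 and contribute nothing to the residue; only the rational part matters.
At the order-1 pole -3/5 set g(χ) = (χ - (-3/5))*(rational part) = 25/31 - 26*χ/29.
Simple pole: residue = g(a) at a = -3/5, which is 6043/4495.
List the singular points by increasing real part (a conjugate pair: the negative imaginary part first).


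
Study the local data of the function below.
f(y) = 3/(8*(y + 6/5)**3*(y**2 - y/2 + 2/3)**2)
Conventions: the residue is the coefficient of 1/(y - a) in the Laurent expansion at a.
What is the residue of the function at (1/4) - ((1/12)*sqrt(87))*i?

The factor y**2 - y/2 + 2/3 splits as (y - a)(y - a') with a = (1/4) - ((1/12)*sqrt(87))*i, a' = (1/4) + ((1/12)*sqrt(87))*i. At the order-2 pole a set g(y) = (y - a)^2*f(y) = [3/(8*(y + 6/5)**3)] / (y - a')^2.
Order-2 pole: residue = g'(a); g'((1/4) - ((1/12)*sqrt(87))*i) = (-259453125/3747711296) + ((25241625/3747711296)*sqrt(87))*i, so the residue is (-259453125/3747711296) + ((25241625/3747711296)*sqrt(87))*i.

The residue is (-259453125/3747711296) + ((25241625/3747711296)*sqrt(87))*i.


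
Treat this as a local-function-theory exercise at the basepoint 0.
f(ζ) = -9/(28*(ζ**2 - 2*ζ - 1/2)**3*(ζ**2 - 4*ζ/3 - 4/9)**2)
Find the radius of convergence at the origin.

The radius of convergence is -1 + (1/2)*sqrt(6).

Denominator factor (ζ**2 - 4*ζ/3 - 4/9)^2: discriminant 32/9, real irrational roots 2/3 + (2/3)*sqrt(2) and 2/3 - (2/3)*sqrt(2); poles of order 2, moduli 2/3 + (2/3)*sqrt(2) and -2/3 + (2/3)*sqrt(2).
Denominator factor (ζ**2 - 2*ζ - 1/2)^3: discriminant 6, real irrational roots 1 + (1/2)*sqrt(6) and 1 - (1/2)*sqrt(6); poles of order 3, moduli 1 + (1/2)*sqrt(6) and -1 + (1/2)*sqrt(6).
The radius of convergence is the smallest modulus among the singular points: -1 + (1/2)*sqrt(6).


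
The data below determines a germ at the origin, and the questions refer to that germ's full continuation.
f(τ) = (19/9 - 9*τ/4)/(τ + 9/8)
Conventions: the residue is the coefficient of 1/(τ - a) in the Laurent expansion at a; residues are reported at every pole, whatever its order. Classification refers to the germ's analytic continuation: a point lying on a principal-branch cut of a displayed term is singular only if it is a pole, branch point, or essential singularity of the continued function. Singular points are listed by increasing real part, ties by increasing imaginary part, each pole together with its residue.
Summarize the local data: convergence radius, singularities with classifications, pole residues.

Radius of convergence at 0: 9/8.
At -9/8: a pole of order 1; residue 1337/288.

Denominator factor (τ + 9/8): pole of order 1 at -9/8, modulus 9/8.
The radius of convergence is the smallest modulus among the singular points: 9/8.
At the order-1 pole -9/8 set g(τ) = (τ - (-9/8))*f(τ) = 19/9 - 9*τ/4.
Simple pole: residue = g(a) at a = -9/8, which is 1337/288.


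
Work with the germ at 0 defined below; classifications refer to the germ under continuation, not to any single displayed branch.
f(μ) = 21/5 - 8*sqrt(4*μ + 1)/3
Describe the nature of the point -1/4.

The term (-8/3)*sqrt(1 - μ/(-1/4)) has argument 1 - -1/4/(-1/4) = 0 at -1/4: a square-root (algebraic, two-sheeted) branch point; the remaining terms are analytic or single-valued there.

The point is an algebraic (square-root) branch point.


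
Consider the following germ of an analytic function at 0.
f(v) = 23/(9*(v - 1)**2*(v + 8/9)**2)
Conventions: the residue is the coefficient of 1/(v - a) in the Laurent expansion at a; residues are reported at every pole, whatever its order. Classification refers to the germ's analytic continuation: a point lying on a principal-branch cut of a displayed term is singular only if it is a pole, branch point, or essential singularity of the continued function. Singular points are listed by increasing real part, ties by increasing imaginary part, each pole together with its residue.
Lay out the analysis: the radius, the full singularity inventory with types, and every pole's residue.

Radius of convergence at 0: 8/9.
At -8/9: a pole of order 2; residue 3726/4913.
At 1: a pole of order 2; residue -3726/4913.

Denominator factor (v + 8/9)^2: pole of order 2 at -8/9, modulus 8/9.
Denominator factor (v - 1)^2: pole of order 2 at 1, modulus 1.
The radius of convergence is the smallest modulus among the singular points: 8/9.
At the order-2 pole -8/9 set g(v) = (v - (-8/9))^2*f(v) = 23/(9*(v - 1)**2).
Order-2 pole: residue = g'(a); g'(-8/9) = 3726/4913, so the residue is 3726/4913.
At the order-2 pole 1 set g(v) = (v - (1))^2*f(v) = 23/(9*(v + 8/9)**2).
Order-2 pole: residue = g'(a); g'(1) = -3726/4913, so the residue is -3726/4913.
List the singular points by increasing real part (a conjugate pair: the negative imaginary part first).


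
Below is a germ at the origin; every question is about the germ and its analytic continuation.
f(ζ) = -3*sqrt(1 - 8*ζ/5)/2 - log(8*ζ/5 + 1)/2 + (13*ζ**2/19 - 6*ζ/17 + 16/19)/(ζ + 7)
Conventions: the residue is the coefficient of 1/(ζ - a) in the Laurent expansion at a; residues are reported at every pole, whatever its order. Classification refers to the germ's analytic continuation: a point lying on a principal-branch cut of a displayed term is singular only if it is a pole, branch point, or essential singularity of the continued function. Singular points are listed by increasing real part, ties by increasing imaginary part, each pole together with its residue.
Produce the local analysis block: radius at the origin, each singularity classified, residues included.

Denominator factor (ζ + 7): pole of order 1 at -7, modulus 7.
Branch term (-3/2)*sqrt(1 - ζ/(5/8)): its argument vanishes at ζ = 5/8, a square-root branch point, modulus 5/8.
Branch term (-1/2)*log(1 - ζ/(-5/8)): its argument vanishes at ζ = -5/8, a logarithmic branch point, modulus 5/8.
The radius of convergence is the smallest modulus among the singular points: 5/8.
The branch terms are analytic at -7 and contribute nothing to the residue; only the rational part matters.
At the order-1 pole -7 set g(ζ) = (ζ - (-7))*(rational part) = 13*ζ**2/19 - 6*ζ/17 + 16/19.
Simple pole: residue = g(a) at a = -7, which is 11899/323.
List the singular points by increasing real part (a conjugate pair: the negative imaginary part first).

Radius of convergence at 0: 5/8.
At -7: a pole of order 1; residue 11899/323.
At -5/8: a logarithmic branch point.
At 5/8: an algebraic (square-root) branch point.


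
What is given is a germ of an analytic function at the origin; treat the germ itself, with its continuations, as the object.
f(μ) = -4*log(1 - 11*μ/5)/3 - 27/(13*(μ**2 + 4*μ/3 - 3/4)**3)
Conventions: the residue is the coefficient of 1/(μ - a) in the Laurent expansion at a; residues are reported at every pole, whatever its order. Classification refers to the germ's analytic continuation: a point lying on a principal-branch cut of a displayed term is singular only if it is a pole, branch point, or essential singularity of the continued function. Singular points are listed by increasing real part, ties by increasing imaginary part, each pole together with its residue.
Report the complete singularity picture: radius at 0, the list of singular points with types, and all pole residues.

Radius of convergence at 0: -2/3 + (1/6)*sqrt(43).
At -2/3 - (1/6)*sqrt(43): a pole of order 3; residue (39366/1033591)*sqrt(43).
At -2/3 + (1/6)*sqrt(43): a pole of order 3; residue -(39366/1033591)*sqrt(43).
At 5/11: a logarithmic branch point.

Denominator factor (μ**2 + 4*μ/3 - 3/4)^3: discriminant 43/9, real irrational roots -2/3 + (1/6)*sqrt(43) and -2/3 - (1/6)*sqrt(43); poles of order 3, moduli -2/3 + (1/6)*sqrt(43) and 2/3 + (1/6)*sqrt(43).
Branch term (-4/3)*log(1 - μ/(5/11)): its argument vanishes at μ = 5/11, a logarithmic branch point, modulus 5/11.
The radius of convergence is the smallest modulus among the singular points: -2/3 + (1/6)*sqrt(43).
The branch term is analytic at -2/3 - (1/6)*sqrt(43) and contributes nothing to the residue; only the rational part matters.
The factor μ**2 + 4*μ/3 - 3/4 splits as (μ - a)(μ - a') with a = -2/3 - (1/6)*sqrt(43), a' = -2/3 + (1/6)*sqrt(43). At the order-3 pole a set g(μ) = (μ - a)^3*(rational part) = [-27/13] / (μ - a')^3.
Order-3 pole: residue = g''(a)/2; g''(-2/3 - (1/6)*sqrt(43)) = (78732/1033591)*sqrt(43), so the residue is (39366/1033591)*sqrt(43).
The branch term is analytic at -2/3 + (1/6)*sqrt(43) and contributes nothing to the residue; only the rational part matters.
The factor μ**2 + 4*μ/3 - 3/4 splits as (μ - a)(μ - a') with a = -2/3 + (1/6)*sqrt(43), a' = -2/3 - (1/6)*sqrt(43). At the order-3 pole a set g(μ) = (μ - a)^3*(rational part) = [-27/13] / (μ - a')^3.
Order-3 pole: residue = g''(a)/2; g''(-2/3 + (1/6)*sqrt(43)) = -(78732/1033591)*sqrt(43), so the residue is -(39366/1033591)*sqrt(43).
List the singular points by increasing real part (a conjugate pair: the negative imaginary part first).


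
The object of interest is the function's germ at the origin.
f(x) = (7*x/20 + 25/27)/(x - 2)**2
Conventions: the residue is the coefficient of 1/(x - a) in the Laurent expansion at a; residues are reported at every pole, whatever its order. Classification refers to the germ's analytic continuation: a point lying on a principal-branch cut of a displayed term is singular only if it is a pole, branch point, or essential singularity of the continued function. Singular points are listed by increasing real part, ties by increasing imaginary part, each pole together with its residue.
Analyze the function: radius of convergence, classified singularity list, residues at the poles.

Radius of convergence at 0: 2.
At 2: a pole of order 2; residue 7/20.

Denominator factor (x - 2)^2: pole of order 2 at 2, modulus 2.
The radius of convergence is the smallest modulus among the singular points: 2.
At the order-2 pole 2 set g(x) = (x - (2))^2*f(x) = 7*x/20 + 25/27.
Order-2 pole: residue = g'(a); g'(2) = 7/20, so the residue is 7/20.


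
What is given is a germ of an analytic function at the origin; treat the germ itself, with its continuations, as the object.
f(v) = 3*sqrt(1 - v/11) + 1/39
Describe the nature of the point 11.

The point is an algebraic (square-root) branch point.

The term (3)*sqrt(1 - v/(11)) has argument 1 - 11/(11) = 0 at 11: a square-root (algebraic, two-sheeted) branch point; the remaining terms are analytic or single-valued there.


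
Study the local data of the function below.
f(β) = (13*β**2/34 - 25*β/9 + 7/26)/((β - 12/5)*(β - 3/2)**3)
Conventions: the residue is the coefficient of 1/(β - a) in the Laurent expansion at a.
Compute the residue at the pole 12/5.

The residue is -2781340/483327.

At the order-1 pole 12/5 set g(β) = (β - (12/5))*f(β) = (13*β**2/34 - 25*β/9 + 7/26)/(β - 3/2)**3.
Simple pole: residue = g(a) at a = 12/5, which is -2781340/483327.


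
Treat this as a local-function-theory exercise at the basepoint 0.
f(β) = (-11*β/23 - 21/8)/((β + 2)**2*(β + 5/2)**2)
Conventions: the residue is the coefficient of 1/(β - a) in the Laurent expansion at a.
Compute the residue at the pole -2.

At the order-2 pole -2 set g(β) = (β - (-2))^2*f(β) = (-11*β/23 - 21/8)/(β + 5/2)**2.
Order-2 pole: residue = g'(a); g'(-2) = 570/23, so the residue is 570/23.

The residue is 570/23.


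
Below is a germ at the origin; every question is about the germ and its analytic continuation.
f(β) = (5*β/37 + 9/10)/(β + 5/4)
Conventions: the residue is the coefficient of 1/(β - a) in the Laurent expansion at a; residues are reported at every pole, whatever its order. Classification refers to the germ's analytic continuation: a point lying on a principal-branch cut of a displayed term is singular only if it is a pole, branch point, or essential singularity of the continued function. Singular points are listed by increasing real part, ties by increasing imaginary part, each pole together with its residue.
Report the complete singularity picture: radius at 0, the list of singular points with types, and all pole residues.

Denominator factor (β + 5/4): pole of order 1 at -5/4, modulus 5/4.
The radius of convergence is the smallest modulus among the singular points: 5/4.
At the order-1 pole -5/4 set g(β) = (β - (-5/4))*f(β) = 5*β/37 + 9/10.
Simple pole: residue = g(a) at a = -5/4, which is 541/740.

Radius of convergence at 0: 5/4.
At -5/4: a pole of order 1; residue 541/740.


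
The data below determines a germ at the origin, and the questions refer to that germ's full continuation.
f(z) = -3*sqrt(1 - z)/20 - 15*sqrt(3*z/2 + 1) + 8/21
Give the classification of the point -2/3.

The point is an algebraic (square-root) branch point.

The term (-15)*sqrt(1 - z/(-2/3)) has argument 1 - -2/3/(-2/3) = 0 at -2/3: a square-root (algebraic, two-sheeted) branch point; the remaining terms are analytic or single-valued there.


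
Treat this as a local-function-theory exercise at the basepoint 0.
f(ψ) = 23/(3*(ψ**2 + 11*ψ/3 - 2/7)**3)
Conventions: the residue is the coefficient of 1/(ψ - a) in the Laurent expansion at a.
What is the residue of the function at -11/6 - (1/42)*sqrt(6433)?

The factor ψ**2 + 11*ψ/3 - 2/7 splits as (ψ - a)(ψ - a') with a = -11/6 - (1/42)*sqrt(6433), a' = -11/6 + (1/42)*sqrt(6433). At the order-3 pole a set g(ψ) = (ψ - a)^3*f(ψ) = [23/3] / (ψ - a')^3.
Order-3 pole: residue = g''(a)/2; g''(-11/6 - (1/42)*sqrt(6433)) = -(1095444/776151559)*sqrt(6433), so the residue is -(547722/776151559)*sqrt(6433).

The residue is -(547722/776151559)*sqrt(6433).


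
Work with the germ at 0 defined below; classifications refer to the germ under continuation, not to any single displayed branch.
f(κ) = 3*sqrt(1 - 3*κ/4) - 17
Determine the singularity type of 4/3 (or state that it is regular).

The point is an algebraic (square-root) branch point.

The term (3)*sqrt(1 - κ/(4/3)) has argument 1 - 4/3/(4/3) = 0 at 4/3: a square-root (algebraic, two-sheeted) branch point; the remaining terms are analytic or single-valued there.


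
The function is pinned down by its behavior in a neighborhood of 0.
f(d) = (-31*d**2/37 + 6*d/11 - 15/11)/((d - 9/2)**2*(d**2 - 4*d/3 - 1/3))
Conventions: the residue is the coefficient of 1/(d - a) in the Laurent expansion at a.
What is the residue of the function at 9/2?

At the order-2 pole 9/2 set g(d) = (d - (9/2))^2*f(d) = (-31*d**2/37 + 6*d/11 - 15/11)/(d**2 - 4*d/3 - 1/3).
Order-2 pole: residue = g'(a); g'(9/2) = 1427832/11350823, so the residue is 1427832/11350823.

The residue is 1427832/11350823.


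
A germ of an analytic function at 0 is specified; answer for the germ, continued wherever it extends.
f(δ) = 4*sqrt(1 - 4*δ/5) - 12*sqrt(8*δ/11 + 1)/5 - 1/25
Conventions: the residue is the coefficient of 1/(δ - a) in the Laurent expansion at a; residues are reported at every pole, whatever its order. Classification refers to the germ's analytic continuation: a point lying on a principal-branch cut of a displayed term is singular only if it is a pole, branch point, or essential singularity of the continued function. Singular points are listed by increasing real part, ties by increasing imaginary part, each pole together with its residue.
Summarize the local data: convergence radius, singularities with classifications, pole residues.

Radius of convergence at 0: 5/4.
At -11/8: an algebraic (square-root) branch point.
At 5/4: an algebraic (square-root) branch point.

Branch term (-12/5)*sqrt(1 - δ/(-11/8)): its argument vanishes at δ = -11/8, a square-root branch point, modulus 11/8.
Branch term (4)*sqrt(1 - δ/(5/4)): its argument vanishes at δ = 5/4, a square-root branch point, modulus 5/4.
The radius of convergence is the smallest modulus among the singular points: 5/4.
List the singular points by increasing real part (a conjugate pair: the negative imaginary part first).


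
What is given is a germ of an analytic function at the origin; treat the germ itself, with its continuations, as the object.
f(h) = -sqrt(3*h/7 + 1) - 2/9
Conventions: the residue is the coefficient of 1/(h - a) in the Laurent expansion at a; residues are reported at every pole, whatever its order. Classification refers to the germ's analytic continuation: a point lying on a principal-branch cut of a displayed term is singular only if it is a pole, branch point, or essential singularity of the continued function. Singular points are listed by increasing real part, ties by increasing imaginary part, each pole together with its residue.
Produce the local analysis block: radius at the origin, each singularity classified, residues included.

Radius of convergence at 0: 7/3.
At -7/3: an algebraic (square-root) branch point.

Branch term (-1)*sqrt(1 - h/(-7/3)): its argument vanishes at h = -7/3, a square-root branch point, modulus 7/3.
The radius of convergence is the smallest modulus among the singular points: 7/3.


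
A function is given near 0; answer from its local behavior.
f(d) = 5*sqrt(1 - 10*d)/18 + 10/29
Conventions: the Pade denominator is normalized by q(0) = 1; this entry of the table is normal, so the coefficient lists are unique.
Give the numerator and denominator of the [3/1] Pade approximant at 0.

Taylor coefficients needed (expand at 0): a_0 = 325/522, a_1 = -25/18, a_2 = -125/36, a_3 = -625/36, a_4 = -15625/144.
Write the denominator as Q(d) = 1 + q1*d. Requiring Q*f - P = O(d^5) with deg P <= 3 kills the coefficients of d^4..d^4 in Q*f:
  d^4: a_4 + q1*a_3 = 0, i.e. -15625/144 + (-625/36)*q1 = 0.
Solving this linear system: q1 = -25/4.
The numerator is Q*f truncated at degree 3: P0 = a_0 = 325/522; P1 = a_1 + q1*a_0 = -1225/232; P2 = a_2 + q1*a_1 = 125/24; P3 = a_3 + q1*a_2 = 625/144.

The Pade approximant has numerator coefficients [325/522, -1225/232, 125/24, 625/144]; denominator coefficients [1, -25/4].


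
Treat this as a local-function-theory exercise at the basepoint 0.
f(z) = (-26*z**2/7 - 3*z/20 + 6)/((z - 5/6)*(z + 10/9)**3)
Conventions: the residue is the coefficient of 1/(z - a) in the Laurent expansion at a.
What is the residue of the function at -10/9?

The residue is -134541/300125.

At the order-3 pole -10/9 set g(z) = (z - (-10/9))^3*f(z) = (-26*z**2/7 - 3*z/20 + 6)/(z - 5/6).
Order-3 pole: residue = g''(a)/2; g''(-10/9) = -269082/300125, so the residue is -134541/300125.


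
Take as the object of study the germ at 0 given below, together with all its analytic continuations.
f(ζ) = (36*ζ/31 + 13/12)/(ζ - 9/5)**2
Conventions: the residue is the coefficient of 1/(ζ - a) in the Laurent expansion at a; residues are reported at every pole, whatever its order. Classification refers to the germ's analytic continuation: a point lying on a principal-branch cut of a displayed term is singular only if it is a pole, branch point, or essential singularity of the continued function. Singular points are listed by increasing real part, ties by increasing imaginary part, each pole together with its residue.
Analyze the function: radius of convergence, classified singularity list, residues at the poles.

Denominator factor (ζ - 9/5)^2: pole of order 2 at 9/5, modulus 9/5.
The radius of convergence is the smallest modulus among the singular points: 9/5.
At the order-2 pole 9/5 set g(ζ) = (ζ - (9/5))^2*f(ζ) = 36*ζ/31 + 13/12.
Order-2 pole: residue = g'(a); g'(9/5) = 36/31, so the residue is 36/31.

Radius of convergence at 0: 9/5.
At 9/5: a pole of order 2; residue 36/31.


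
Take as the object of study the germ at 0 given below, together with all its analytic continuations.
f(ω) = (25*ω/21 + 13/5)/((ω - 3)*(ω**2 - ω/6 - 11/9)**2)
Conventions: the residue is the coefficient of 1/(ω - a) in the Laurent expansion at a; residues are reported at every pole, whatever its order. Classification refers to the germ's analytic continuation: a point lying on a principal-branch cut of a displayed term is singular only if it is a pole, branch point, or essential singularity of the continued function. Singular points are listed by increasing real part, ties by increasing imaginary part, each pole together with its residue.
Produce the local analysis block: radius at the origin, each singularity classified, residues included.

Denominator factor (ω - 3): pole of order 1 at 3, modulus 3.
Denominator factor (ω**2 - ω/6 - 11/9)^2: discriminant 59/12, real irrational roots 1/12 + (1/12)*sqrt(177) and 1/12 - (1/12)*sqrt(177); poles of order 2, moduli 1/12 + (1/12)*sqrt(177) and -1/12 + (1/12)*sqrt(177).
The radius of convergence is the smallest modulus among the singular points: -1/12 + (1/12)*sqrt(177).
The factor ω**2 - ω/6 - 11/9 splits as (ω - a)(ω - a') with a = 1/12 - (1/12)*sqrt(177), a' = 1/12 + (1/12)*sqrt(177). At the order-2 pole a set g(ω) = (ω - a)^2*f(ω) = [(25*ω/21 + 13/5)/(ω - 3)] / (ω - a')^2.
Order-2 pole: residue = g'(a); g'(1/12 - (1/12)*sqrt(177)) = -34992/600635 - (2579552/418162087)*sqrt(177), so the residue is -34992/600635 - (2579552/418162087)*sqrt(177).
The factor ω**2 - ω/6 - 11/9 splits as (ω - a)(ω - a') with a = 1/12 + (1/12)*sqrt(177), a' = 1/12 - (1/12)*sqrt(177). At the order-2 pole a set g(ω) = (ω - a)^2*f(ω) = [(25*ω/21 + 13/5)/(ω - 3)] / (ω - a')^2.
Order-2 pole: residue = g'(a); g'(1/12 + (1/12)*sqrt(177)) = -34992/600635 + (2579552/418162087)*sqrt(177), so the residue is -34992/600635 + (2579552/418162087)*sqrt(177).
At the order-1 pole 3 set g(ω) = (ω - (3))*f(ω) = (25*ω/21 + 13/5)/(ω**2 - ω/6 - 11/9)**2.
Simple pole: residue = g(a) at a = 3, which is 69984/600635.
List the singular points by increasing real part (a conjugate pair: the negative imaginary part first).

Radius of convergence at 0: -1/12 + (1/12)*sqrt(177).
At 1/12 - (1/12)*sqrt(177): a pole of order 2; residue -34992/600635 - (2579552/418162087)*sqrt(177).
At 1/12 + (1/12)*sqrt(177): a pole of order 2; residue -34992/600635 + (2579552/418162087)*sqrt(177).
At 3: a pole of order 1; residue 69984/600635.


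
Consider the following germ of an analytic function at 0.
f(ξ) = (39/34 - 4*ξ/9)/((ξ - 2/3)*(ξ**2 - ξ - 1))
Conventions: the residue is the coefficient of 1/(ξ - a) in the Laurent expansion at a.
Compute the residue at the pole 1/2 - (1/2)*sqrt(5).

The residue is 71/204 + (67/1020)*sqrt(5).

The factor ξ**2 - ξ - 1 splits as (ξ - a)(ξ - a') with a = 1/2 - (1/2)*sqrt(5), a' = 1/2 + (1/2)*sqrt(5). At the order-1 pole a set g(ξ) = (ξ - a)*f(ξ) = [(39/34 - 4*ξ/9)/(ξ - 2/3)] / (ξ - a').
Simple pole: residue = g(a) at a = 1/2 - (1/2)*sqrt(5), which is 71/204 + (67/1020)*sqrt(5).


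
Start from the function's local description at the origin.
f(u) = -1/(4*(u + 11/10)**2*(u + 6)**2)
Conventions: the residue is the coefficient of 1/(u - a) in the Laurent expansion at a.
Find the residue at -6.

The residue is -500/117649.

At the order-2 pole -6 set g(u) = (u - (-6))^2*f(u) = -1/(4*(u + 11/10)**2).
Order-2 pole: residue = g'(a); g'(-6) = -500/117649, so the residue is -500/117649.


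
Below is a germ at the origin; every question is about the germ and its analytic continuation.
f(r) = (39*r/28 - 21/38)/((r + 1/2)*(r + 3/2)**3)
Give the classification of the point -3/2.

The denominator factor r + 3/2 vanishes at -3/2 and appears to the power 3; the numerator there equals -2811/1064, nonzero, and no other factor vanishes.
Hence a pole whose order is the multiplicity, 3.

The point is a pole of order 3.


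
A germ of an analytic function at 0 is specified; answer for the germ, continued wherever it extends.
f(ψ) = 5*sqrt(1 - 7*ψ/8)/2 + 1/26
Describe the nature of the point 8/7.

The point is an algebraic (square-root) branch point.

The term (5/2)*sqrt(1 - ψ/(8/7)) has argument 1 - 8/7/(8/7) = 0 at 8/7: a square-root (algebraic, two-sheeted) branch point; the remaining terms are analytic or single-valued there.


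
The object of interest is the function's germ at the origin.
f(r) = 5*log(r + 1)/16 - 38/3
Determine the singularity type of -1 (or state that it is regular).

The term (5/16)*log(1 - r/(-1)) has argument 1 - -1/(-1) = 0 at -1: a logarithmic (infinitely-sheeted) branch point; the remaining terms are analytic or single-valued there.

The point is a logarithmic branch point.


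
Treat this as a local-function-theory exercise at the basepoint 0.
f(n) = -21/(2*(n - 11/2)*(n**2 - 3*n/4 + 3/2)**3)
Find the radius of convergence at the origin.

The radius of convergence is (1/2)*sqrt(6).

Denominator factor (n - 11/2): pole of order 1 at 11/2, modulus 11/2.
Denominator factor (n**2 - 3*n/4 + 3/2)^3: discriminant -87/16, complex-conjugate roots (3/8) + ((1/8)*sqrt(87))*i and (3/8) - ((1/8)*sqrt(87))*i; poles of order 3, moduli (1/2)*sqrt(6) and (1/2)*sqrt(6).
The radius of convergence is the smallest modulus among the singular points: (1/2)*sqrt(6).


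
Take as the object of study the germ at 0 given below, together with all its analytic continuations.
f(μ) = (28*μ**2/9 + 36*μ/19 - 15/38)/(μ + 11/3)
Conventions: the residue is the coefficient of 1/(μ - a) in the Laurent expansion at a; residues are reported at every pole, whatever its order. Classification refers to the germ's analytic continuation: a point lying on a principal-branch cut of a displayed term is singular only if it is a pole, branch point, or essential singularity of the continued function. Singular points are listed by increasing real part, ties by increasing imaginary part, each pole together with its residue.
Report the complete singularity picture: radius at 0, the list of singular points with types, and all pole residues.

Denominator factor (μ + 11/3): pole of order 1 at -11/3, modulus 11/3.
The radius of convergence is the smallest modulus among the singular points: 11/3.
At the order-1 pole -11/3 set g(μ) = (μ - (-11/3))*f(μ) = 28*μ**2/9 + 36*μ/19 - 15/38.
Simple pole: residue = g(a) at a = -11/3, which is 106145/3078.

Radius of convergence at 0: 11/3.
At -11/3: a pole of order 1; residue 106145/3078.


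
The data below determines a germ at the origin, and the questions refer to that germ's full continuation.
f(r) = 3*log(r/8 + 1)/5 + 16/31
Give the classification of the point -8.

The point is a logarithmic branch point.

The term (3/5)*log(1 - r/(-8)) has argument 1 - -8/(-8) = 0 at -8: a logarithmic (infinitely-sheeted) branch point; the remaining terms are analytic or single-valued there.


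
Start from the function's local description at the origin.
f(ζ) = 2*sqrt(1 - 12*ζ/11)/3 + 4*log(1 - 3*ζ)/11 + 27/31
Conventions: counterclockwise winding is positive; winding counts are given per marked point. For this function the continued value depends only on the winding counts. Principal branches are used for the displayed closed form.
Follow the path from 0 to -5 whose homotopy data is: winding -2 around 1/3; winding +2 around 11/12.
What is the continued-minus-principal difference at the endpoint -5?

The rational part is single-valued and drops out of the difference; each branch term changes only by its own monodromy.
(2/3)*sqrt(1 - ζ/(11/12)): winding +2 is even, the square root returns to the same sheet, contribution 0.
(4/11)*log(1 - ζ/(1/3)): each positive loop around 1/3 adds 2*pi*i to the log, so winding -2 contributes (4/11)*(-2)*2*pi*i = -(16/11)*pi*i.
Summing the contributions at ζ = -5 gives -(16/11)*pi*i.

Continued minus principal equals -(16/11)*pi*i.


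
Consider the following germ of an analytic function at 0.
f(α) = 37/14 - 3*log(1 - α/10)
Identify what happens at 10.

The point is a logarithmic branch point.

The term (-3)*log(1 - α/(10)) has argument 1 - 10/(10) = 0 at 10: a logarithmic (infinitely-sheeted) branch point; the remaining terms are analytic or single-valued there.


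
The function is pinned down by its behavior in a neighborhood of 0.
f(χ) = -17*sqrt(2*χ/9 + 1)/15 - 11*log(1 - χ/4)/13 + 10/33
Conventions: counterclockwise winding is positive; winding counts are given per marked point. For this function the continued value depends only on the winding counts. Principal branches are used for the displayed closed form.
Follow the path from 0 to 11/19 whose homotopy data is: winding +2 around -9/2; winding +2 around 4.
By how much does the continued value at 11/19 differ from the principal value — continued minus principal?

The rational part is single-valued and drops out of the difference; each branch term changes only by its own monodromy.
(-17/15)*sqrt(1 - χ/(-9/2)): winding +2 is even, the square root returns to the same sheet, contribution 0.
(-11/13)*log(1 - χ/(4)): each positive loop around 4 adds 2*pi*i to the log, so winding +2 contributes (-11/13)*(2)*2*pi*i = -(44/13)*pi*i.
Summing the contributions at χ = 11/19 gives -(44/13)*pi*i.

Continued minus principal equals -(44/13)*pi*i.


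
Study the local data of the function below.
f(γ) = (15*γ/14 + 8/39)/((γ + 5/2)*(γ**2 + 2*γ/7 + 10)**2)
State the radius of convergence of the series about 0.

Denominator factor (γ + 5/2): pole of order 1 at -5/2, modulus 5/2.
Denominator factor (γ**2 + 2*γ/7 + 10)^2: discriminant -1956/49, complex-conjugate roots (-1/7) + ((1/7)*sqrt(489))*i and (-1/7) - ((1/7)*sqrt(489))*i; poles of order 2, moduli sqrt(10) and sqrt(10).
The radius of convergence is the smallest modulus among the singular points: 5/2.

The radius of convergence is 5/2.


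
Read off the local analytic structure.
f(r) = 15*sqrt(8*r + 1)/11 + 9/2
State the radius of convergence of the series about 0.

Branch term (15/11)*sqrt(1 - r/(-1/8)): its argument vanishes at r = -1/8, a square-root branch point, modulus 1/8.
The radius of convergence is the smallest modulus among the singular points: 1/8.

The radius of convergence is 1/8.


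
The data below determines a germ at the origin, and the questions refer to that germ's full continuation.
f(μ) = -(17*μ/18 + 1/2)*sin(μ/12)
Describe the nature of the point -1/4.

There is no denominator, hence no pole anywhere.
The factor -sin(μ/12) is entire.
So the germ continues analytically to -1/4.

The point is a regular point.


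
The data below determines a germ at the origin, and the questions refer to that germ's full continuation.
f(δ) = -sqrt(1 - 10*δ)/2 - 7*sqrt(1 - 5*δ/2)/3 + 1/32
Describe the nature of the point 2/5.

The point is an algebraic (square-root) branch point.

The term (-7/3)*sqrt(1 - δ/(2/5)) has argument 1 - 2/5/(2/5) = 0 at 2/5: a square-root (algebraic, two-sheeted) branch point; the remaining terms are analytic or single-valued there.


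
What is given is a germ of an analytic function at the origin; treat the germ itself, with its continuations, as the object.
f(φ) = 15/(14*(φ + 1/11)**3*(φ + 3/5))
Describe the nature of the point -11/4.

Denominator factors: φ + 3/5 = -43/20 at φ = -11/4; φ + 1/11 = -117/44 at φ = -11/4 — none vanishes.
So the germ continues analytically to -11/4.

The point is a regular point.


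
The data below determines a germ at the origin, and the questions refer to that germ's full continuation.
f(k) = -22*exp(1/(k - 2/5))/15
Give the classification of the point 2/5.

The point is an essential singularity.

The exponent 1/(k - (2/5)) has a pole at 2/5, so exp(1/(k - (2/5))) takes every nonzero value near it: an essential singularity (not a pole of any order).


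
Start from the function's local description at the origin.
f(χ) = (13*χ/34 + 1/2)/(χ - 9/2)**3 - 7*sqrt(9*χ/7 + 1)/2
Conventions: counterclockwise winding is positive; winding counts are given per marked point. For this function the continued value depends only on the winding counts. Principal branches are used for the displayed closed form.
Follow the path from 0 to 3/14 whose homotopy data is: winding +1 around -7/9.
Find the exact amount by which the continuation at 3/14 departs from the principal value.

Continued minus principal equals (5/2)*sqrt(10).

The rational part is single-valued and drops out of the difference; each branch term changes only by its own monodromy.
(-7/2)*sqrt(1 - χ/(-7/9)): winding +1 is odd, the square root flips sign, contributing -2*(-7/2)*sqrt(1 - (3/14)/(-7/9)) = -2*(-7/2)*sqrt(125/98) = (5/2)*sqrt(10).
Summing the contributions at χ = 3/14 gives (5/2)*sqrt(10).


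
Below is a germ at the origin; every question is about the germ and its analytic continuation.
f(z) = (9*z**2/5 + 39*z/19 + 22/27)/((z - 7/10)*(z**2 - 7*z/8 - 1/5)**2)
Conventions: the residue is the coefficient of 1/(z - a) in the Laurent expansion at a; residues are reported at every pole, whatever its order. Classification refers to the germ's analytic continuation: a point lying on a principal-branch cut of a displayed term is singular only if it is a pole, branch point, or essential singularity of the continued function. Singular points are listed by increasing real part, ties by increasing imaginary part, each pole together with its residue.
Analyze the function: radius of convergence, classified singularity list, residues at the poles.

Denominator factor (z**2 - 7*z/8 - 1/5)^2: discriminant 501/320, real irrational roots 7/16 + (1/80)*sqrt(2505) and 7/16 - (1/80)*sqrt(2505); poles of order 2, moduli 7/16 + (1/80)*sqrt(2505) and -7/16 + (1/80)*sqrt(2505).
Denominator factor (z - 7/10): pole of order 1 at 7/10, modulus 7/10.
The radius of convergence is the smallest modulus among the singular points: -7/16 + (1/80)*sqrt(2505).
The factor z**2 - 7*z/8 - 1/5 splits as (z - a)(z - a') with a = 7/16 - (1/80)*sqrt(2505), a' = 7/16 + (1/80)*sqrt(2505). At the order-2 pole a set g(z) = (z - a)^2*f(z) = [(9*z**2/5 + 39*z/19 + 22/27)/(z - 7/10)] / (z - a')^2.
Order-2 pole: residue = g'(a); g'(7/16 - (1/80)*sqrt(2505)) = -128605280/8536833 + (6929722528/26453748393)*sqrt(2505), so the residue is -128605280/8536833 + (6929722528/26453748393)*sqrt(2505).
At the order-1 pole 7/10 set g(z) = (z - (7/10))*f(z) = (9*z**2/5 + 39*z/19 + 22/27)/(z**2 - 7*z/8 - 1/5)**2.
Simple pole: residue = g(a) at a = 7/10, which is 257210560/8536833.
The factor z**2 - 7*z/8 - 1/5 splits as (z - a)(z - a') with a = 7/16 + (1/80)*sqrt(2505), a' = 7/16 - (1/80)*sqrt(2505). At the order-2 pole a set g(z) = (z - a)^2*f(z) = [(9*z**2/5 + 39*z/19 + 22/27)/(z - 7/10)] / (z - a')^2.
Order-2 pole: residue = g'(a); g'(7/16 + (1/80)*sqrt(2505)) = -128605280/8536833 - (6929722528/26453748393)*sqrt(2505), so the residue is -128605280/8536833 - (6929722528/26453748393)*sqrt(2505).
List the singular points by increasing real part (a conjugate pair: the negative imaginary part first).

Radius of convergence at 0: -7/16 + (1/80)*sqrt(2505).
At 7/16 - (1/80)*sqrt(2505): a pole of order 2; residue -128605280/8536833 + (6929722528/26453748393)*sqrt(2505).
At 7/10: a pole of order 1; residue 257210560/8536833.
At 7/16 + (1/80)*sqrt(2505): a pole of order 2; residue -128605280/8536833 - (6929722528/26453748393)*sqrt(2505).


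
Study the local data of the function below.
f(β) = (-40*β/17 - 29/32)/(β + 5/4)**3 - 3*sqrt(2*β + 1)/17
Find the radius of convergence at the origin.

The radius of convergence is 1/2.

Denominator factor (β + 5/4)^3: pole of order 3 at -5/4, modulus 5/4.
Branch term (-3/17)*sqrt(1 - β/(-1/2)): its argument vanishes at β = -1/2, a square-root branch point, modulus 1/2.
The radius of convergence is the smallest modulus among the singular points: 1/2.


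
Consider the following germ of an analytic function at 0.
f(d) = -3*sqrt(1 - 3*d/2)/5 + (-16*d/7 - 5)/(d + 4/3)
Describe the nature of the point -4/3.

The denominator factor d + 4/3 vanishes at -4/3 and appears to the power 1; the numerator there equals -41/21, nonzero, and no other factor vanishes.
The branch terms are analytic at this point.
Hence a pole whose order is the multiplicity, 1.

The point is a pole of order 1.


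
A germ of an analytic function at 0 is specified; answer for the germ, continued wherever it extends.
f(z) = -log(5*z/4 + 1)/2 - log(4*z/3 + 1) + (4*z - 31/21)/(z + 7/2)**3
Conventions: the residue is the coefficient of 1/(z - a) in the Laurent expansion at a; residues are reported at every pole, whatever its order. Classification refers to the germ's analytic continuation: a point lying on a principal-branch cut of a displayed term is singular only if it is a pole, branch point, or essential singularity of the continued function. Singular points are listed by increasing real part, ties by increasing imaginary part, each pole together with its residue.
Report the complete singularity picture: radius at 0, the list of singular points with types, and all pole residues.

Radius of convergence at 0: 3/4.
At -7/2: a pole of order 3; residue 0.
At -4/5: a logarithmic branch point.
At -3/4: a logarithmic branch point.

Denominator factor (z + 7/2)^3: pole of order 3 at -7/2, modulus 7/2.
Branch term (-1/2)*log(1 - z/(-4/5)): its argument vanishes at z = -4/5, a logarithmic branch point, modulus 4/5.
Branch term (-1)*log(1 - z/(-3/4)): its argument vanishes at z = -3/4, a logarithmic branch point, modulus 3/4.
The radius of convergence is the smallest modulus among the singular points: 3/4.
The branch terms are analytic at -7/2 and contribute nothing to the residue; only the rational part matters.
At the order-3 pole -7/2 set g(z) = (z - (-7/2))^3*(rational part) = 4*z - 31/21.
Order-3 pole: residue = g''(a)/2; g''(-7/2) = 0, so the residue is 0.
List the singular points by increasing real part (a conjugate pair: the negative imaginary part first).
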